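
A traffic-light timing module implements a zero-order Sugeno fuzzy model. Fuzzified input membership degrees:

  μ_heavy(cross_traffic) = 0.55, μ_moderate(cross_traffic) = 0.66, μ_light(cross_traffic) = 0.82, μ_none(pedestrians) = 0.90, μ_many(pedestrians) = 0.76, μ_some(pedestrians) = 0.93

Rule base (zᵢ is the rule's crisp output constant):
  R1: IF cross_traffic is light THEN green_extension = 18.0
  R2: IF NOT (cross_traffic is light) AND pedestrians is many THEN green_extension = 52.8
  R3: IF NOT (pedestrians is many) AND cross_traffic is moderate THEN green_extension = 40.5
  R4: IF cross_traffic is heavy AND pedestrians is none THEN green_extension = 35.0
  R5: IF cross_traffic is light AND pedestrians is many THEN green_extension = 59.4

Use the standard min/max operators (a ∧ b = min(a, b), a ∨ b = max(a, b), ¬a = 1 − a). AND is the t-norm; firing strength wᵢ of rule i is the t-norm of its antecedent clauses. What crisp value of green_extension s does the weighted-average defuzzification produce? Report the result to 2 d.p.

R1 (z=18.0): light=0.82 → w = 0.82
R2 (z=52.8): ¬light=1−0.82=0.18, many=0.76; AND[min(a, b)] → w = 0.18
R3 (z=40.5): ¬many=1−0.76=0.24, moderate=0.66; AND[min(a, b)] → w = 0.24
R4 (z=35.0): heavy=0.55, none=0.90; AND[min(a, b)] → w = 0.55
R5 (z=59.4): light=0.82, many=0.76; AND[min(a, b)] → w = 0.76
Weighted average = (0.82·18.0 + 0.18·52.8 + 0.24·40.5 + 0.55·35.0 + 0.76·59.4) / (0.82 + 0.18 + 0.24 + 0.55 + 0.76)
  = 98.3780 / 2.5500 = 38.58

38.58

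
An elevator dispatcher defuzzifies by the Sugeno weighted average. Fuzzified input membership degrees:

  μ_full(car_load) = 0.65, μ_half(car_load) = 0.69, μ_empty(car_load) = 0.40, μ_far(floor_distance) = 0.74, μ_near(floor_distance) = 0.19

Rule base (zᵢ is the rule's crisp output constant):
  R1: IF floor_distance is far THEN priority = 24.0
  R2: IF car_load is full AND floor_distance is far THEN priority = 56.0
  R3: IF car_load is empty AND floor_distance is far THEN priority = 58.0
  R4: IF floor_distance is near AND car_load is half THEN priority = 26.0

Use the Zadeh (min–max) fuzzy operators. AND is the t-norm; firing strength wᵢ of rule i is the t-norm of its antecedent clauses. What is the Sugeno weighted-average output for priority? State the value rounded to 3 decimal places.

41.566

R1 (z=24.0): far=0.74 → w = 0.74
R2 (z=56.0): full=0.65, far=0.74; AND[min(a, b)] → w = 0.65
R3 (z=58.0): empty=0.40, far=0.74; AND[min(a, b)] → w = 0.40
R4 (z=26.0): near=0.19, half=0.69; AND[min(a, b)] → w = 0.19
Weighted average = (0.74·24.0 + 0.65·56.0 + 0.40·58.0 + 0.19·26.0) / (0.74 + 0.65 + 0.40 + 0.19)
  = 82.3000 / 1.9800 = 41.566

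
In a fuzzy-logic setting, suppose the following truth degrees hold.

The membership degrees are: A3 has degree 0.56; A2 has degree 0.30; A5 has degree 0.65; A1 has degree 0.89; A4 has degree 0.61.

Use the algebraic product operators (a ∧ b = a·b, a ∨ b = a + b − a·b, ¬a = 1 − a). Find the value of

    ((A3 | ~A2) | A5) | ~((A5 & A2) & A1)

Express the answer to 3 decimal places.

0.992

~A2 = 1 − 0.3000 = 0.7000
A3 | ~A2 = a + b − a·b on (0.5600, 0.7000) = 0.8680
(A3 | ~A2) | A5 = a + b − a·b on (0.8680, 0.6500) = 0.9538
A5 & A2 = a·b on (0.6500, 0.3000) = 0.1950
(A5 & A2) & A1 = a·b on (0.1950, 0.8900) = 0.1736
~((A5 & A2) & A1) = 1 − 0.1736 = 0.8265
((A3 | ~A2) | A5) | ~((A5 & A2) & A1) = a + b − a·b on (0.9538, 0.8265) = 0.9920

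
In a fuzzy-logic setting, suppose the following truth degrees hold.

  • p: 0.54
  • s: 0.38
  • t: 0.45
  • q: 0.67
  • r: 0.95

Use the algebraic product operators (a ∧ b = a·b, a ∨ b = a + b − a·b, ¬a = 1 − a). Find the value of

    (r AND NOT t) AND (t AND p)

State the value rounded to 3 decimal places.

0.127

NOT t = 1 − 0.4500 = 0.5500
r AND NOT t = a·b on (0.9500, 0.5500) = 0.5225
t AND p = a·b on (0.4500, 0.5400) = 0.2430
(r AND NOT t) AND (t AND p) = a·b on (0.5225, 0.2430) = 0.1270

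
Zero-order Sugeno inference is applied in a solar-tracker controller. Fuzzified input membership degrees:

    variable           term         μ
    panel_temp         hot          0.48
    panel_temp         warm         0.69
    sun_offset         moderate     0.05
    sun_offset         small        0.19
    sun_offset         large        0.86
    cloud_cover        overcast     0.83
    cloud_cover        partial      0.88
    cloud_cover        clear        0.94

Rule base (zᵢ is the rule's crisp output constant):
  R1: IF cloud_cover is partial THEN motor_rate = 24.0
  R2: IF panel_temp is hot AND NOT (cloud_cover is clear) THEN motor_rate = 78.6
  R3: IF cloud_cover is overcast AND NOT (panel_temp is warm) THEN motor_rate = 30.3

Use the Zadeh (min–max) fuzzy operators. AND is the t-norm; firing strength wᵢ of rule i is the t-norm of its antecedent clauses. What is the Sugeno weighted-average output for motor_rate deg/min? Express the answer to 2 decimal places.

28.18

R1 (z=24.0): partial=0.88 → w = 0.88
R2 (z=78.6): hot=0.48, ¬clear=1−0.94=0.06; AND[min(a, b)] → w = 0.06
R3 (z=30.3): overcast=0.83, ¬warm=1−0.69=0.31; AND[min(a, b)] → w = 0.31
Weighted average = (0.88·24.0 + 0.06·78.6 + 0.31·30.3) / (0.88 + 0.06 + 0.31)
  = 35.2290 / 1.2500 = 28.18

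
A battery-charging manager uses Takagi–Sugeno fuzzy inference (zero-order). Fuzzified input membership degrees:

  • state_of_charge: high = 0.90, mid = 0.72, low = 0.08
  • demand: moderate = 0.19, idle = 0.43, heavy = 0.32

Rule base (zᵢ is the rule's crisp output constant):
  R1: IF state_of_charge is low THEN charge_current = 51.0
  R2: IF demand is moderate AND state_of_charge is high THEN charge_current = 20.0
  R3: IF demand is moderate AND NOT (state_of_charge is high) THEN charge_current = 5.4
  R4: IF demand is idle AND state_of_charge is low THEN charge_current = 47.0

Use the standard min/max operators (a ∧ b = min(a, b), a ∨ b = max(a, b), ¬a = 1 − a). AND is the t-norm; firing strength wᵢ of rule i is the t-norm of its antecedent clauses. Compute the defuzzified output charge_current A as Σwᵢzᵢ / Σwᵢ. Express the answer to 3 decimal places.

27.067

R1 (z=51.0): low=0.08 → w = 0.08
R2 (z=20.0): moderate=0.19, high=0.90; AND[min(a, b)] → w = 0.19
R3 (z=5.4): moderate=0.19, ¬high=1−0.90=0.10; AND[min(a, b)] → w = 0.10
R4 (z=47.0): idle=0.43, low=0.08; AND[min(a, b)] → w = 0.08
Weighted average = (0.08·51.0 + 0.19·20.0 + 0.10·5.4 + 0.08·47.0) / (0.08 + 0.19 + 0.10 + 0.08)
  = 12.1800 / 0.4500 = 27.067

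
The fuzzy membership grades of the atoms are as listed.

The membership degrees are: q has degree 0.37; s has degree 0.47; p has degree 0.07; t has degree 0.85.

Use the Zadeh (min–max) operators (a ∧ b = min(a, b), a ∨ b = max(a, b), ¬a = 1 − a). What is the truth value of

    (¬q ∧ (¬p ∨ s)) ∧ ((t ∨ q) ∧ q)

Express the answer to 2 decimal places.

¬q = 1 − 0.37 = 0.63
¬p = 1 − 0.07 = 0.93
¬p ∨ s = max(a, b) on (0.93, 0.47) = 0.93
¬q ∧ (¬p ∨ s) = min(a, b) on (0.63, 0.93) = 0.63
t ∨ q = max(a, b) on (0.85, 0.37) = 0.85
(t ∨ q) ∧ q = min(a, b) on (0.85, 0.37) = 0.37
(¬q ∧ (¬p ∨ s)) ∧ ((t ∨ q) ∧ q) = min(a, b) on (0.63, 0.37) = 0.37

0.37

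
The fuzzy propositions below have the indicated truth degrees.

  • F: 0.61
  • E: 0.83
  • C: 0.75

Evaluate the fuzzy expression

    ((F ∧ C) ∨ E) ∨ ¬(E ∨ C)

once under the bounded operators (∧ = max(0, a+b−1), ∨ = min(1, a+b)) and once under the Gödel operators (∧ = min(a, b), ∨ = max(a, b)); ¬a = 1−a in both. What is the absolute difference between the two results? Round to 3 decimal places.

0.170

Under bounded:
  F ∧ C = max(0, a+b−1) on (0.61, 0.75) = 0.36
  (F ∧ C) ∨ E = min(1, a+b) on (0.36, 0.83) = 1.00
  E ∨ C = min(1, a+b) on (0.83, 0.75) = 1.00
  ¬(E ∨ C) = 1 − 1.00 = 0.00
  ((F ∧ C) ∨ E) ∨ ¬(E ∨ C) = min(1, a+b) on (1.00, 0.00) = 1.00
  → value = 1.0000
Under Gödel:
  F ∧ C = min(a, b) on (0.61, 0.75) = 0.61
  (F ∧ C) ∨ E = max(a, b) on (0.61, 0.83) = 0.83
  E ∨ C = max(a, b) on (0.83, 0.75) = 0.83
  ¬(E ∨ C) = 1 − 0.83 = 0.17
  ((F ∧ C) ∨ E) ∨ ¬(E ∨ C) = max(a, b) on (0.83, 0.17) = 0.83
  → value = 0.8300
|1.0000 − 0.8300| = 0.170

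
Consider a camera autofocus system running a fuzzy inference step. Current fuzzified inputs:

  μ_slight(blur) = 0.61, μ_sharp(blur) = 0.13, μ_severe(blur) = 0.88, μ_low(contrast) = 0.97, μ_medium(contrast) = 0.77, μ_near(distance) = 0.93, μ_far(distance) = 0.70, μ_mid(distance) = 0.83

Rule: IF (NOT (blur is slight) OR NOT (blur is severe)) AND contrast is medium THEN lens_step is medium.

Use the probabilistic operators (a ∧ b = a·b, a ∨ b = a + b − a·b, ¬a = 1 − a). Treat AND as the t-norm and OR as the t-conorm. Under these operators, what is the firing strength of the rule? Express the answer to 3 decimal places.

firing strength: (¬slight=1−0.61=0.39 OR ¬severe=1−0.88=0.12) = 0.4632; AND[a·b] with medium=0.77 → w = 0.3567

0.357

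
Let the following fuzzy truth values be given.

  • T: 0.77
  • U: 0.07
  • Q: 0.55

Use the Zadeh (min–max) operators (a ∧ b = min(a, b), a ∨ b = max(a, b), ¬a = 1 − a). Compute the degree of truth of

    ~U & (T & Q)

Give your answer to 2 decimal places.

0.55

~U = 1 − 0.07 = 0.93
T & Q = min(a, b) on (0.77, 0.55) = 0.55
~U & (T & Q) = min(a, b) on (0.93, 0.55) = 0.55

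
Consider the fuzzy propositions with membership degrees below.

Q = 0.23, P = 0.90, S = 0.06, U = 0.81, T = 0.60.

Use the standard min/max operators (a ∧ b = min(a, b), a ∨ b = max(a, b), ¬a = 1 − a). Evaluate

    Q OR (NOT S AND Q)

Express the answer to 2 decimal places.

NOT S = 1 − 0.06 = 0.94
NOT S AND Q = min(a, b) on (0.94, 0.23) = 0.23
Q OR (NOT S AND Q) = max(a, b) on (0.23, 0.23) = 0.23

0.23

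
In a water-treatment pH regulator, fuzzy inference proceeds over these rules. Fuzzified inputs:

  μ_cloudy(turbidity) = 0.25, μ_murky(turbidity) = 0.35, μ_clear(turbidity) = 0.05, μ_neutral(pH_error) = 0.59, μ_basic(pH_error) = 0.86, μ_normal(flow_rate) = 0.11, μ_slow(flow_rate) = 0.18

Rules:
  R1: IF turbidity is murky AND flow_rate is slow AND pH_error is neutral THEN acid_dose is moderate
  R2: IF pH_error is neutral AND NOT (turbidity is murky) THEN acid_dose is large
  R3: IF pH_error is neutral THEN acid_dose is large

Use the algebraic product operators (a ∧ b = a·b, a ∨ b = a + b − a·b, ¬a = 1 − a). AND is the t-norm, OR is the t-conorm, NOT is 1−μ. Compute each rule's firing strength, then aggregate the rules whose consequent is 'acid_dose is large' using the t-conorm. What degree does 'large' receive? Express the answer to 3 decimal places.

R1: murky=0.35, slow=0.18, neutral=0.59; AND[a·b] → w = 0.0372
R2: neutral=0.59, ¬murky=1−0.35=0.65; AND[a·b] → w = 0.3835
R3: neutral=0.59 → w = 0.5900
Rules with consequent 'large': {R2, R3} → strengths 0.3835, 0.5900
Aggregate via t-conorm [a + b − a·b]: 0.7472

0.747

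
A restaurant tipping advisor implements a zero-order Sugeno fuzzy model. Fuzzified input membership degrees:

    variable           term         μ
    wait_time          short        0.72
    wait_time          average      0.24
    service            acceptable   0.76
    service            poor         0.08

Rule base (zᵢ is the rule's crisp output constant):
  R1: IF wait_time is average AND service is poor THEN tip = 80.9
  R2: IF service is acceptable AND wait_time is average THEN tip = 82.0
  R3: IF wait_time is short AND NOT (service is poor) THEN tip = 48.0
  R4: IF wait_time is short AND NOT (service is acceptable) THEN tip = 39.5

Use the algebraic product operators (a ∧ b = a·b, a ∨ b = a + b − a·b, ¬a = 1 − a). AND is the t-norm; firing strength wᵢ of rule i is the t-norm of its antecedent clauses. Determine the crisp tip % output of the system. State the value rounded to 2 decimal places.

53.17

R1 (z=80.9): average=0.24, poor=0.08; AND[a·b] → w = 0.0192
R2 (z=82.0): acceptable=0.76, average=0.24; AND[a·b] → w = 0.1824
R3 (z=48.0): short=0.72, ¬poor=1−0.08=0.92; AND[a·b] → w = 0.6624
R4 (z=39.5): short=0.72, ¬acceptable=1−0.76=0.24; AND[a·b] → w = 0.1728
Weighted average = (0.0192·80.9 + 0.1824·82.0 + 0.6624·48.0 + 0.1728·39.5) / (0.0192 + 0.1824 + 0.6624 + 0.1728)
  = 55.1309 / 1.0368 = 53.17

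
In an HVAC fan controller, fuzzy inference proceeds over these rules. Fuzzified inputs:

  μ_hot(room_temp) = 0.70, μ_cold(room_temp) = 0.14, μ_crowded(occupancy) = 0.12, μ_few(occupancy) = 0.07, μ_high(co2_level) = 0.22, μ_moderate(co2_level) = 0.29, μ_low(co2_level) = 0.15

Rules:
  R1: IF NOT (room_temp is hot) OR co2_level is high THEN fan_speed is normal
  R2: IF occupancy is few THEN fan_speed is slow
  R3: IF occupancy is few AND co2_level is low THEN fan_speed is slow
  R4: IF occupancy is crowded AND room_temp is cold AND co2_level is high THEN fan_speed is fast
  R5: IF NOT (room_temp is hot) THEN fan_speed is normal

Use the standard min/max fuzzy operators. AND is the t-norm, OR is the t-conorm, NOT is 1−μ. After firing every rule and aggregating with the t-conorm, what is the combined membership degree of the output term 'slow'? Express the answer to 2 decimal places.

R1: ¬hot=1−0.70=0.30, high=0.22; OR[max(a, b)] → w = 0.30
R2: few=0.07 → w = 0.07
R3: few=0.07, low=0.15; AND[min(a, b)] → w = 0.07
R4: crowded=0.12, cold=0.14, high=0.22; AND[min(a, b)] → w = 0.12
R5: ¬hot=1−0.70=0.30 → w = 0.30
Rules with consequent 'slow': {R2, R3} → strengths 0.07, 0.07
Aggregate via t-conorm [max(a, b)]: 0.07

0.07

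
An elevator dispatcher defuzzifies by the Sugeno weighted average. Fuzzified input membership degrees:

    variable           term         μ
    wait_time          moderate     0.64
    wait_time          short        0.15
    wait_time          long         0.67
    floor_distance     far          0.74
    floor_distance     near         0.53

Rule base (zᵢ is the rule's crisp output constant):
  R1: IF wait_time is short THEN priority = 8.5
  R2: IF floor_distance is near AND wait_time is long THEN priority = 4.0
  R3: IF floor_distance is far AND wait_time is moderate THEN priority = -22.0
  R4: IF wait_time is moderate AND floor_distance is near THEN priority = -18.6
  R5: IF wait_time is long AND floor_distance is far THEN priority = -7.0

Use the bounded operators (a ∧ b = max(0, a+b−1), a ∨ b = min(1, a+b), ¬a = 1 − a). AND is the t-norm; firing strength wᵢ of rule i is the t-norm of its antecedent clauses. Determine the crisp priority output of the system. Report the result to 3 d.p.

R1 (z=8.5): short=0.15 → w = 0.15
R2 (z=4.0): near=0.53, long=0.67; AND[max(0, a+b−1)] → w = 0.20
R3 (z=-22.0): far=0.74, moderate=0.64; AND[max(0, a+b−1)] → w = 0.38
R4 (z=-18.6): moderate=0.64, near=0.53; AND[max(0, a+b−1)] → w = 0.17
R5 (z=-7.0): long=0.67, far=0.74; AND[max(0, a+b−1)] → w = 0.41
Weighted average = (0.15·8.5 + 0.20·4.0 + 0.38·-22.0 + 0.17·-18.6 + 0.41·-7.0) / (0.15 + 0.20 + 0.38 + 0.17 + 0.41)
  = -12.3170 / 1.3100 = -9.402

-9.402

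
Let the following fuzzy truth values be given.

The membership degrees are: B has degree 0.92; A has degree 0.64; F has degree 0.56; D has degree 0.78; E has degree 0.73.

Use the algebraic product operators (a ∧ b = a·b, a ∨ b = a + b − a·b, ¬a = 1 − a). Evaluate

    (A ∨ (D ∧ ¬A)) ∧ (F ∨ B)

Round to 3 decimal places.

0.715

¬A = 1 − 0.6400 = 0.3600
D ∧ ¬A = a·b on (0.7800, 0.3600) = 0.2808
A ∨ (D ∧ ¬A) = a + b − a·b on (0.6400, 0.2808) = 0.7411
F ∨ B = a + b − a·b on (0.5600, 0.9200) = 0.9648
(A ∨ (D ∧ ¬A)) ∧ (F ∨ B) = a·b on (0.7411, 0.9648) = 0.7150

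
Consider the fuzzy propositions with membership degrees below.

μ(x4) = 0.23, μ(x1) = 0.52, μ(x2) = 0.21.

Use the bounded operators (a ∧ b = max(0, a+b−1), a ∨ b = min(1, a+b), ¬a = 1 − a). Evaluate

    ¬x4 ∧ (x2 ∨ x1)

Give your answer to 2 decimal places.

0.50

¬x4 = 1 − 0.23 = 0.77
x2 ∨ x1 = min(1, a+b) on (0.21, 0.52) = 0.73
¬x4 ∧ (x2 ∨ x1) = max(0, a+b−1) on (0.77, 0.73) = 0.50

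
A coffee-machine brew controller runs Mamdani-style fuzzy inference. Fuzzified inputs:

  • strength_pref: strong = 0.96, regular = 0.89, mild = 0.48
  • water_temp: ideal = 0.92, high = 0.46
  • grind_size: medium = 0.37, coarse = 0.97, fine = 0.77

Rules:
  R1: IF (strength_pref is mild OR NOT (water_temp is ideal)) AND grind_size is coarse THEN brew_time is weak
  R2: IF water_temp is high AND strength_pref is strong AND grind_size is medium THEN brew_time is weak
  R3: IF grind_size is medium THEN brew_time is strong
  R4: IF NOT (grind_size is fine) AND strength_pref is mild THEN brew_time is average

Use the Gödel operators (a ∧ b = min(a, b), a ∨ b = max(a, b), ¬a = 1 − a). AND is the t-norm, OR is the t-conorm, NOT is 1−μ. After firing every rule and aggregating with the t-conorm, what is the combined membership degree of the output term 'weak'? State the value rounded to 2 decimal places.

0.48

R1: (mild=0.48 OR ¬ideal=1−0.92=0.08) = 0.48; AND[min(a, b)] with coarse=0.97 → w = 0.48
R2: high=0.46, strong=0.96, medium=0.37; AND[min(a, b)] → w = 0.37
R3: medium=0.37 → w = 0.37
R4: ¬fine=1−0.77=0.23, mild=0.48; AND[min(a, b)] → w = 0.23
Rules with consequent 'weak': {R1, R2} → strengths 0.48, 0.37
Aggregate via t-conorm [max(a, b)]: 0.48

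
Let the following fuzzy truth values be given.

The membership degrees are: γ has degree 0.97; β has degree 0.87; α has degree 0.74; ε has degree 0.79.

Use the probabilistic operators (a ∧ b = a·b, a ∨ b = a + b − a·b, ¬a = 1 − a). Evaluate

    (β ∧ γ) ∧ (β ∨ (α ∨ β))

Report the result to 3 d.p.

0.840

β ∧ γ = a·b on (0.8700, 0.9700) = 0.8439
α ∨ β = a + b − a·b on (0.7400, 0.8700) = 0.9662
β ∨ (α ∨ β) = a + b − a·b on (0.8700, 0.9662) = 0.9956
(β ∧ γ) ∧ (β ∨ (α ∨ β)) = a·b on (0.8439, 0.9956) = 0.8402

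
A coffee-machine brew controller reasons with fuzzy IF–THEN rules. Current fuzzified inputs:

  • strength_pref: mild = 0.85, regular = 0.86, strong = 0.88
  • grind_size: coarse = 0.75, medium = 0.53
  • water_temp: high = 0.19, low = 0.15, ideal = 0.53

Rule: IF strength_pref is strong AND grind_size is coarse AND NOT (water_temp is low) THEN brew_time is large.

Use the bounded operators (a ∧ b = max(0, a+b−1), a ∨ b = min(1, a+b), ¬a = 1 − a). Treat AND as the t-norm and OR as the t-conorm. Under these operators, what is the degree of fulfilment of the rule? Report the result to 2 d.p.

0.48

firing strength: strong=0.88, coarse=0.75, ¬low=1−0.15=0.85; AND[max(0, a+b−1)] → w = 0.48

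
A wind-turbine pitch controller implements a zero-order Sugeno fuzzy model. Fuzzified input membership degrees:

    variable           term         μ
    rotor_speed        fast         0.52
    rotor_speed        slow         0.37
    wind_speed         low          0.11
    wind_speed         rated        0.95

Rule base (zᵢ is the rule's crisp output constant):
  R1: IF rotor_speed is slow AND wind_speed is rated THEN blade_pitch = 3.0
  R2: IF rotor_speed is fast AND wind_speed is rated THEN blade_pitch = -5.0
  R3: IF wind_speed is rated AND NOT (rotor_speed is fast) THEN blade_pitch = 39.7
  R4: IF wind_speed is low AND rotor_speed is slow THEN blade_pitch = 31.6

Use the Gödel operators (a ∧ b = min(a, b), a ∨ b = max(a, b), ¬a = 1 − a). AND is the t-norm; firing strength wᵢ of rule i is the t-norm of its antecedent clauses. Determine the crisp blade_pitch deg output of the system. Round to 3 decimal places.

R1 (z=3.0): slow=0.37, rated=0.95; AND[min(a, b)] → w = 0.37
R2 (z=-5.0): fast=0.52, rated=0.95; AND[min(a, b)] → w = 0.52
R3 (z=39.7): rated=0.95, ¬fast=1−0.52=0.48; AND[min(a, b)] → w = 0.48
R4 (z=31.6): low=0.11, slow=0.37; AND[min(a, b)] → w = 0.11
Weighted average = (0.37·3.0 + 0.52·-5.0 + 0.48·39.7 + 0.11·31.6) / (0.37 + 0.52 + 0.48 + 0.11)
  = 21.0420 / 1.4800 = 14.218

14.218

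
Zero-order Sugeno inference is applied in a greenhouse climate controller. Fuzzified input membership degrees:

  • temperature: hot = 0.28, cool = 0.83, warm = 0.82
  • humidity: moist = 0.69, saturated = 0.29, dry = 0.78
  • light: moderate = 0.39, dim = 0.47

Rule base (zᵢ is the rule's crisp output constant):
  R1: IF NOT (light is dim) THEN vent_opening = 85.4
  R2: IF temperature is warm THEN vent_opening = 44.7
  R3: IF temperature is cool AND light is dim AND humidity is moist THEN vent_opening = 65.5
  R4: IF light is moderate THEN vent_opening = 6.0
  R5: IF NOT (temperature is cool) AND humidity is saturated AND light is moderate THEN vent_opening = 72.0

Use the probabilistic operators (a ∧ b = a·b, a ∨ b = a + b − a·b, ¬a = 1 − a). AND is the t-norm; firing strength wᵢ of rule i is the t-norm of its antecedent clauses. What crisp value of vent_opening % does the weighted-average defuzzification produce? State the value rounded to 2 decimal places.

R1 (z=85.4): ¬dim=1−0.47=0.53 → w = 0.5300
R2 (z=44.7): warm=0.82 → w = 0.8200
R3 (z=65.5): cool=0.83, dim=0.47, moist=0.69; AND[a·b] → w = 0.2692
R4 (z=6.0): moderate=0.39 → w = 0.3900
R5 (z=72.0): ¬cool=1−0.83=0.17, saturated=0.29, moderate=0.39; AND[a·b] → w = 0.0192
Weighted average = (0.5300·85.4 + 0.8200·44.7 + 0.2692·65.5 + 0.3900·6.0 + 0.0192·72.0) / (0.5300 + 0.8200 + 0.2692 + 0.3900 + 0.0192)
  = 103.2709 / 2.0284 = 50.91

50.91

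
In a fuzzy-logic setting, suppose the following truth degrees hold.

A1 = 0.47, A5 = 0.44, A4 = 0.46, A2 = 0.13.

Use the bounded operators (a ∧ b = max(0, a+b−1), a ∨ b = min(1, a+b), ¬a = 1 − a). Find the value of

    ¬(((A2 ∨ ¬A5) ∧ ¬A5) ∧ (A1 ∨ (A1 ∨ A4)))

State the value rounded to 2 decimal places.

0.75

¬A5 = 1 − 0.44 = 0.56
A2 ∨ ¬A5 = min(1, a+b) on (0.13, 0.56) = 0.69
¬A5 = 1 − 0.44 = 0.56
(A2 ∨ ¬A5) ∧ ¬A5 = max(0, a+b−1) on (0.69, 0.56) = 0.25
A1 ∨ A4 = min(1, a+b) on (0.47, 0.46) = 0.93
A1 ∨ (A1 ∨ A4) = min(1, a+b) on (0.47, 0.93) = 1.00
((A2 ∨ ¬A5) ∧ ¬A5) ∧ (A1 ∨ (A1 ∨ A4)) = max(0, a+b−1) on (0.25, 1.00) = 0.25
¬(((A2 ∨ ¬A5) ∧ ¬A5) ∧ (A1 ∨ (A1 ∨ A4))) = 1 − 0.25 = 0.75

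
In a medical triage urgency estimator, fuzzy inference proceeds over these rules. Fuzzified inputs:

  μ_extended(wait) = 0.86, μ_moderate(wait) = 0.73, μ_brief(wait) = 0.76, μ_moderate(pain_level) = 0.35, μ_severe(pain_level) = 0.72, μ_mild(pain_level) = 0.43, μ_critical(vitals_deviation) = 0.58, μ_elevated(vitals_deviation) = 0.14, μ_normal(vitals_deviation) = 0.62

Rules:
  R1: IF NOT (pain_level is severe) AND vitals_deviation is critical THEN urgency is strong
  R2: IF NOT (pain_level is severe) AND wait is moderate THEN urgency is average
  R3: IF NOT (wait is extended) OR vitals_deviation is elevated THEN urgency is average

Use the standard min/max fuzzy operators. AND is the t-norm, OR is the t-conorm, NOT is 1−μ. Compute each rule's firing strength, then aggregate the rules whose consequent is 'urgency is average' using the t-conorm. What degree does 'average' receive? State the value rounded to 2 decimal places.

0.28

R1: ¬severe=1−0.72=0.28, critical=0.58; AND[min(a, b)] → w = 0.28
R2: ¬severe=1−0.72=0.28, moderate=0.73; AND[min(a, b)] → w = 0.28
R3: ¬extended=1−0.86=0.14, elevated=0.14; OR[max(a, b)] → w = 0.14
Rules with consequent 'average': {R2, R3} → strengths 0.28, 0.14
Aggregate via t-conorm [max(a, b)]: 0.28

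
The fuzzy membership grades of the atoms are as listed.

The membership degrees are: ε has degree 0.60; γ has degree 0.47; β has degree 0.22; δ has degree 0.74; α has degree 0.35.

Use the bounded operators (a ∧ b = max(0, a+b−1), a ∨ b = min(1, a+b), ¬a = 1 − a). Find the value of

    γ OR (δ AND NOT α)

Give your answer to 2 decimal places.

NOT α = 1 − 0.35 = 0.65
δ AND NOT α = max(0, a+b−1) on (0.74, 0.65) = 0.39
γ OR (δ AND NOT α) = min(1, a+b) on (0.47, 0.39) = 0.86

0.86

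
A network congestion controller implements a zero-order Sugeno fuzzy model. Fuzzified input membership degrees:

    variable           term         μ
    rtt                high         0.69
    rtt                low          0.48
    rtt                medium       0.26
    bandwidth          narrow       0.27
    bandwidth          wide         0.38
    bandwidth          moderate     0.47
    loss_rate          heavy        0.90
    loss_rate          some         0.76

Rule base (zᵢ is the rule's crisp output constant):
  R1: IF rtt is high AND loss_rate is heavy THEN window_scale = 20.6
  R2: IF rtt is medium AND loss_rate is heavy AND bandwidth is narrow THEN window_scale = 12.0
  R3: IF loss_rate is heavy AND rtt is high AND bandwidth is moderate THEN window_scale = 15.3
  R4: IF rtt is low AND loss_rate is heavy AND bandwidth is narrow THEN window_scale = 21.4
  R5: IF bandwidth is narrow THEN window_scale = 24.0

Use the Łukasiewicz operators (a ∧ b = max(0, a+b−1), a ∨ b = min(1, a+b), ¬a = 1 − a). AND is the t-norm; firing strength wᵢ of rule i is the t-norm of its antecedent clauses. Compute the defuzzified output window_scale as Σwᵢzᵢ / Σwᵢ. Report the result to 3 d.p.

R1 (z=20.6): high=0.69, heavy=0.90; AND[max(0, a+b−1)] → w = 0.59
R2 (z=12.0): medium=0.26, heavy=0.90, narrow=0.27; AND[max(0, a+b−1)] → w = 0.00
R3 (z=15.3): heavy=0.90, high=0.69, moderate=0.47; AND[max(0, a+b−1)] → w = 0.06
R4 (z=21.4): low=0.48, heavy=0.90, narrow=0.27; AND[max(0, a+b−1)] → w = 0.00
R5 (z=24.0): narrow=0.27 → w = 0.27
Weighted average = (0.59·20.6 + 0.00·12.0 + 0.06·15.3 + 0.00·21.4 + 0.27·24.0) / (0.59 + 0.00 + 0.06 + 0.00 + 0.27)
  = 19.5520 / 0.9200 = 21.252

21.252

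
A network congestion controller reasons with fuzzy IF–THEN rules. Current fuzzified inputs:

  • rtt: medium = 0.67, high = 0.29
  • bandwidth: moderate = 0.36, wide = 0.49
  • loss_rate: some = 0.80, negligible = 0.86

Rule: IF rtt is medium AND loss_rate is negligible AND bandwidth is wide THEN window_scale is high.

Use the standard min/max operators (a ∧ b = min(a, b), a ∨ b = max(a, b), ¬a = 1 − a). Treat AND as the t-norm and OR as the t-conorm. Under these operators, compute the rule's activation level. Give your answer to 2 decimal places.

0.49

firing strength: medium=0.67, negligible=0.86, wide=0.49; AND[min(a, b)] → w = 0.49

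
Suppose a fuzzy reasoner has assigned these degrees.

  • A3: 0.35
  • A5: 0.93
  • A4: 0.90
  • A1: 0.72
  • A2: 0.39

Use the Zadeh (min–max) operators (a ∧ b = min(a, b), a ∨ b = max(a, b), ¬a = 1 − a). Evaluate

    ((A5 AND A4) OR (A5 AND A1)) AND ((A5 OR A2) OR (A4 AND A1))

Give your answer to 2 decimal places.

0.90

A5 AND A4 = min(a, b) on (0.93, 0.90) = 0.90
A5 AND A1 = min(a, b) on (0.93, 0.72) = 0.72
(A5 AND A4) OR (A5 AND A1) = max(a, b) on (0.90, 0.72) = 0.90
A5 OR A2 = max(a, b) on (0.93, 0.39) = 0.93
A4 AND A1 = min(a, b) on (0.90, 0.72) = 0.72
(A5 OR A2) OR (A4 AND A1) = max(a, b) on (0.93, 0.72) = 0.93
((A5 AND A4) OR (A5 AND A1)) AND ((A5 OR A2) OR (A4 AND A1)) = min(a, b) on (0.90, 0.93) = 0.90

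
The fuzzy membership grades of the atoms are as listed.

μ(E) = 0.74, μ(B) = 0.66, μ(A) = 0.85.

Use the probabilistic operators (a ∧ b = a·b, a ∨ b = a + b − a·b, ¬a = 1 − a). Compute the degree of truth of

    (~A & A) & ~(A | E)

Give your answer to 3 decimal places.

0.005

~A = 1 − 0.8500 = 0.1500
~A & A = a·b on (0.1500, 0.8500) = 0.1275
A | E = a + b − a·b on (0.8500, 0.7400) = 0.9610
~(A | E) = 1 − 0.9610 = 0.0390
(~A & A) & ~(A | E) = a·b on (0.1275, 0.0390) = 0.0050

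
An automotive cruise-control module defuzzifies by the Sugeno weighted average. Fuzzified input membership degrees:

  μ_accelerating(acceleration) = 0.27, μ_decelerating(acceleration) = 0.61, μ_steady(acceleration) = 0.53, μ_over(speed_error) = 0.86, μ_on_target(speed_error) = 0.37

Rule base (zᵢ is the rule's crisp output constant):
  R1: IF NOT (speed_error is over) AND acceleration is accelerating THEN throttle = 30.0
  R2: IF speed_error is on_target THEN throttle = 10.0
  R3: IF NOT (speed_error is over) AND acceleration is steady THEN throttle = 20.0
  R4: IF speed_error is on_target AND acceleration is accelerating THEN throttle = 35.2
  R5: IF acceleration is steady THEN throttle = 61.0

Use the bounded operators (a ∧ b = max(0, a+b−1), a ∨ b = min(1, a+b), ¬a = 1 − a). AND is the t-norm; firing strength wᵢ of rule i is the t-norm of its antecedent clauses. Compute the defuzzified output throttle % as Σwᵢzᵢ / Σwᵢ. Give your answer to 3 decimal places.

40.033

R1 (z=30.0): ¬over=1−0.86=0.14, accelerating=0.27; AND[max(0, a+b−1)] → w = 0.00
R2 (z=10.0): on_target=0.37 → w = 0.37
R3 (z=20.0): ¬over=1−0.86=0.14, steady=0.53; AND[max(0, a+b−1)] → w = 0.00
R4 (z=35.2): on_target=0.37, accelerating=0.27; AND[max(0, a+b−1)] → w = 0.00
R5 (z=61.0): steady=0.53 → w = 0.53
Weighted average = (0.00·30.0 + 0.37·10.0 + 0.00·20.0 + 0.00·35.2 + 0.53·61.0) / (0.00 + 0.37 + 0.00 + 0.00 + 0.53)
  = 36.0300 / 0.9000 = 40.033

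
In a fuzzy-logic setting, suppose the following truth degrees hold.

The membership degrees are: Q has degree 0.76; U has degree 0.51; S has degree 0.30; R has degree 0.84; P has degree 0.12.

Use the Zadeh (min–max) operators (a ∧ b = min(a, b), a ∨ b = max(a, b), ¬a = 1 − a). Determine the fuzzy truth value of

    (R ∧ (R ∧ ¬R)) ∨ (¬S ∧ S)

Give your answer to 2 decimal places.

¬R = 1 − 0.84 = 0.16
R ∧ ¬R = min(a, b) on (0.84, 0.16) = 0.16
R ∧ (R ∧ ¬R) = min(a, b) on (0.84, 0.16) = 0.16
¬S = 1 − 0.30 = 0.70
¬S ∧ S = min(a, b) on (0.70, 0.30) = 0.30
(R ∧ (R ∧ ¬R)) ∨ (¬S ∧ S) = max(a, b) on (0.16, 0.30) = 0.30

0.30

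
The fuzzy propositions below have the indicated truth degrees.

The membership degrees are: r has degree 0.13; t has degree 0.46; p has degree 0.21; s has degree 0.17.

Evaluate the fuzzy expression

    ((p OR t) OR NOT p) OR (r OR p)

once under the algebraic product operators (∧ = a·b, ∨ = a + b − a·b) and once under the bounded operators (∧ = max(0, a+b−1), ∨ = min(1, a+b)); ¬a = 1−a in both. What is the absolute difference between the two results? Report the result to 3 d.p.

0.062

Under algebraic product:
  p OR t = a + b − a·b on (0.2100, 0.4600) = 0.5734
  NOT p = 1 − 0.2100 = 0.7900
  (p OR t) OR NOT p = a + b − a·b on (0.5734, 0.7900) = 0.9104
  r OR p = a + b − a·b on (0.1300, 0.2100) = 0.3127
  ((p OR t) OR NOT p) OR (r OR p) = a + b − a·b on (0.9104, 0.3127) = 0.9384
  → value = 0.9384
Under bounded:
  p OR t = min(1, a+b) on (0.21, 0.46) = 0.67
  NOT p = 1 − 0.21 = 0.79
  (p OR t) OR NOT p = min(1, a+b) on (0.67, 0.79) = 1.00
  r OR p = min(1, a+b) on (0.13, 0.21) = 0.34
  ((p OR t) OR NOT p) OR (r OR p) = min(1, a+b) on (1.00, 0.34) = 1.00
  → value = 1.0000
|0.9384 − 1.0000| = 0.062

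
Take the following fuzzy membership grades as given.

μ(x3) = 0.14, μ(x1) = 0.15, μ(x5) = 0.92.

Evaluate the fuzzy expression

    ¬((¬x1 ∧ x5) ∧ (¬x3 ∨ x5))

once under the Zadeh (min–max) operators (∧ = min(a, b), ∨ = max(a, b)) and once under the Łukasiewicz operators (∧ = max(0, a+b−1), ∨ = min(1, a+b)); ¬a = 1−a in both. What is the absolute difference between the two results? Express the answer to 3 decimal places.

Under Zadeh (min–max):
  ¬x1 = 1 − 0.15 = 0.85
  ¬x1 ∧ x5 = min(a, b) on (0.85, 0.92) = 0.85
  ¬x3 = 1 − 0.14 = 0.86
  ¬x3 ∨ x5 = max(a, b) on (0.86, 0.92) = 0.92
  (¬x1 ∧ x5) ∧ (¬x3 ∨ x5) = min(a, b) on (0.85, 0.92) = 0.85
  ¬((¬x1 ∧ x5) ∧ (¬x3 ∨ x5)) = 1 − 0.85 = 0.15
  → value = 0.1500
Under Łukasiewicz:
  ¬x1 = 1 − 0.15 = 0.85
  ¬x1 ∧ x5 = max(0, a+b−1) on (0.85, 0.92) = 0.77
  ¬x3 = 1 − 0.14 = 0.86
  ¬x3 ∨ x5 = min(1, a+b) on (0.86, 0.92) = 1.00
  (¬x1 ∧ x5) ∧ (¬x3 ∨ x5) = max(0, a+b−1) on (0.77, 1.00) = 0.77
  ¬((¬x1 ∧ x5) ∧ (¬x3 ∨ x5)) = 1 − 0.77 = 0.23
  → value = 0.2300
|0.1500 − 0.2300| = 0.080

0.080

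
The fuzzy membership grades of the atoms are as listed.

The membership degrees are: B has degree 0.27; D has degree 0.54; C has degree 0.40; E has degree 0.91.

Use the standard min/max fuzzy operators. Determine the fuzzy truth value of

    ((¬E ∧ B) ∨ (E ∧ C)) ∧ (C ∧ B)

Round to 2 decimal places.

0.27

¬E = 1 − 0.91 = 0.09
¬E ∧ B = min(a, b) on (0.09, 0.27) = 0.09
E ∧ C = min(a, b) on (0.91, 0.40) = 0.40
(¬E ∧ B) ∨ (E ∧ C) = max(a, b) on (0.09, 0.40) = 0.40
C ∧ B = min(a, b) on (0.40, 0.27) = 0.27
((¬E ∧ B) ∨ (E ∧ C)) ∧ (C ∧ B) = min(a, b) on (0.40, 0.27) = 0.27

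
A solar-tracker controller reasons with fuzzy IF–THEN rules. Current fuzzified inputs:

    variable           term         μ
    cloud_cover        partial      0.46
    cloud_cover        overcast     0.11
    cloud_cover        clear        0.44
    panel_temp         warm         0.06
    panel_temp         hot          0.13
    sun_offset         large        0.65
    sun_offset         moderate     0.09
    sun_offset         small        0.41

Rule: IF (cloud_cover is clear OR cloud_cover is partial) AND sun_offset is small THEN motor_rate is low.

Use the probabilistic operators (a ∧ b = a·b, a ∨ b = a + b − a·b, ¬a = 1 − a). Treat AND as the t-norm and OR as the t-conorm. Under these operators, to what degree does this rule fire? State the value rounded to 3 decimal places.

0.286

firing strength: (clear=0.44 OR partial=0.46) = 0.6976; AND[a·b] with small=0.41 → w = 0.2860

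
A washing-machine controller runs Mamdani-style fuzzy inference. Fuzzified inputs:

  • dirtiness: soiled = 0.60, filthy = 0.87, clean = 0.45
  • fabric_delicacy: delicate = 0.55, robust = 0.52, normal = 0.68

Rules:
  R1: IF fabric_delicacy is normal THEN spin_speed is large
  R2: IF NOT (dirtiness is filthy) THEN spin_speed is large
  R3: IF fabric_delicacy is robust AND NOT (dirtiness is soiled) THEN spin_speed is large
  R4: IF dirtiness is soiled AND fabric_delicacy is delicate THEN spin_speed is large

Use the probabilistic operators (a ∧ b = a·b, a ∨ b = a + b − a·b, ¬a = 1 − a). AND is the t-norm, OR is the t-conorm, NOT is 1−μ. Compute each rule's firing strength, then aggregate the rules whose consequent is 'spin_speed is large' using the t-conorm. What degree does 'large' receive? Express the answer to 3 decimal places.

0.852

R1: normal=0.68 → w = 0.6800
R2: ¬filthy=1−0.87=0.13 → w = 0.1300
R3: robust=0.52, ¬soiled=1−0.60=0.40; AND[a·b] → w = 0.2080
R4: soiled=0.60, delicate=0.55; AND[a·b] → w = 0.3300
Rules with consequent 'large': {R1, R2, R3, R4} → strengths 0.6800, 0.1300, 0.2080, 0.3300
Aggregate via t-conorm [a + b − a·b]: 0.8523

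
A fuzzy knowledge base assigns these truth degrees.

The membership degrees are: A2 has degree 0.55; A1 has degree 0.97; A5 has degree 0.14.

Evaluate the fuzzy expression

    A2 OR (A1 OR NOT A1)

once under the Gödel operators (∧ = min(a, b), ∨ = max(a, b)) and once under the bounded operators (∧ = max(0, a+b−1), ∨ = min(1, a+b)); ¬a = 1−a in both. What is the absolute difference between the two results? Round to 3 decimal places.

0.030

Under Gödel:
  NOT A1 = 1 − 0.97 = 0.03
  A1 OR NOT A1 = max(a, b) on (0.97, 0.03) = 0.97
  A2 OR (A1 OR NOT A1) = max(a, b) on (0.55, 0.97) = 0.97
  → value = 0.9700
Under bounded:
  NOT A1 = 1 − 0.97 = 0.03
  A1 OR NOT A1 = min(1, a+b) on (0.97, 0.03) = 1.00
  A2 OR (A1 OR NOT A1) = min(1, a+b) on (0.55, 1.00) = 1.00
  → value = 1.0000
|0.9700 − 1.0000| = 0.030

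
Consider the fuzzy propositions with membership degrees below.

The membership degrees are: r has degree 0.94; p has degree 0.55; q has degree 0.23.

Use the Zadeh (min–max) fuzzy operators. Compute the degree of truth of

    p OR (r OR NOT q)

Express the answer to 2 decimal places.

NOT q = 1 − 0.23 = 0.77
r OR NOT q = max(a, b) on (0.94, 0.77) = 0.94
p OR (r OR NOT q) = max(a, b) on (0.55, 0.94) = 0.94

0.94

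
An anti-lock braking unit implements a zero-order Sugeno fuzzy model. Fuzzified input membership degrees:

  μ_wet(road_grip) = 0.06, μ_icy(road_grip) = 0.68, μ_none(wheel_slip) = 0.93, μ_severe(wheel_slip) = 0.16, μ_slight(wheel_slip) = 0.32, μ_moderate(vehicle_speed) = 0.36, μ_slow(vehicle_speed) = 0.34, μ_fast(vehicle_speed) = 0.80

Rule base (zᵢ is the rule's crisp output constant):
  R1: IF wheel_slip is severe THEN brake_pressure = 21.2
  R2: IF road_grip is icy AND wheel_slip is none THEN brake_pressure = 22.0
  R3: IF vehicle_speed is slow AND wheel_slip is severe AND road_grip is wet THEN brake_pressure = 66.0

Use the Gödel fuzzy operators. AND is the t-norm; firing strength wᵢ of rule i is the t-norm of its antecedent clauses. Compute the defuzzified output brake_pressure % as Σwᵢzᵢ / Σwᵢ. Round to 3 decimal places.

R1 (z=21.2): severe=0.16 → w = 0.16
R2 (z=22.0): icy=0.68, none=0.93; AND[min(a, b)] → w = 0.68
R3 (z=66.0): slow=0.34, severe=0.16, wet=0.06; AND[min(a, b)] → w = 0.06
Weighted average = (0.16·21.2 + 0.68·22.0 + 0.06·66.0) / (0.16 + 0.68 + 0.06)
  = 22.3120 / 0.9000 = 24.791

24.791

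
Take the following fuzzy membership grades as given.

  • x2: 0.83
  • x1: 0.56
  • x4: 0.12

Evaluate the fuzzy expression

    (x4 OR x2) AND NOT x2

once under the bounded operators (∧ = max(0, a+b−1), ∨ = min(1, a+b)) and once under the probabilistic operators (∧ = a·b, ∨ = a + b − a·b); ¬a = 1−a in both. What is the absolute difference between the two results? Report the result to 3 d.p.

Under bounded:
  x4 OR x2 = min(1, a+b) on (0.12, 0.83) = 0.95
  NOT x2 = 1 − 0.83 = 0.17
  (x4 OR x2) AND NOT x2 = max(0, a+b−1) on (0.95, 0.17) = 0.12
  → value = 0.1200
Under probabilistic:
  x4 OR x2 = a + b − a·b on (0.1200, 0.8300) = 0.8504
  NOT x2 = 1 − 0.8300 = 0.1700
  (x4 OR x2) AND NOT x2 = a·b on (0.8504, 0.1700) = 0.1446
  → value = 0.1446
|0.1200 − 0.1446| = 0.025

0.025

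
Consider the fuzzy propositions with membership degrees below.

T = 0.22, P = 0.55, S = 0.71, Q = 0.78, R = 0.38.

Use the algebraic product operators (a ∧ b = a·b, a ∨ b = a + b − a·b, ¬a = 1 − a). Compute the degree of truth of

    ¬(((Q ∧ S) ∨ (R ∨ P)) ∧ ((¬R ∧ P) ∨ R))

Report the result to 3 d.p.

0.482

Q ∧ S = a·b on (0.7800, 0.7100) = 0.5538
R ∨ P = a + b − a·b on (0.3800, 0.5500) = 0.7210
(Q ∧ S) ∨ (R ∨ P) = a + b − a·b on (0.5538, 0.7210) = 0.8755
¬R = 1 − 0.3800 = 0.6200
¬R ∧ P = a·b on (0.6200, 0.5500) = 0.3410
(¬R ∧ P) ∨ R = a + b − a·b on (0.3410, 0.3800) = 0.5914
((Q ∧ S) ∨ (R ∨ P)) ∧ ((¬R ∧ P) ∨ R) = a·b on (0.8755, 0.5914) = 0.5178
¬(((Q ∧ S) ∨ (R ∨ P)) ∧ ((¬R ∧ P) ∨ R)) = 1 − 0.5178 = 0.4822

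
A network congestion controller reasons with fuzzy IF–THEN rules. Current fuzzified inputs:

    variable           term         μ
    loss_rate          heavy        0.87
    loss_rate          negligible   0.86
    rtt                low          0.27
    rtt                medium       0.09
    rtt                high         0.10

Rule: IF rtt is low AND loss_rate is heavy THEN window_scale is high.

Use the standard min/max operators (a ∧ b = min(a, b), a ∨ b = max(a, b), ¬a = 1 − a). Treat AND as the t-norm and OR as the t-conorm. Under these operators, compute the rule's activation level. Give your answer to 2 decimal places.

0.27

firing strength: low=0.27, heavy=0.87; AND[min(a, b)] → w = 0.27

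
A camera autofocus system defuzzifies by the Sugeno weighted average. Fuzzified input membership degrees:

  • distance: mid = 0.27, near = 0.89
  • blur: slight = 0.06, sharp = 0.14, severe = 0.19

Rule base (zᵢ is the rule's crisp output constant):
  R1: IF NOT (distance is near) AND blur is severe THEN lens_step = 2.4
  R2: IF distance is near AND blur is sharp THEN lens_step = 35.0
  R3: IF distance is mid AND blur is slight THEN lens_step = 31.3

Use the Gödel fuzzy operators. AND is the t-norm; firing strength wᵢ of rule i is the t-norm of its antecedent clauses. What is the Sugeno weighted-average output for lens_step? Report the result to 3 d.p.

22.716

R1 (z=2.4): ¬near=1−0.89=0.11, severe=0.19; AND[min(a, b)] → w = 0.11
R2 (z=35.0): near=0.89, sharp=0.14; AND[min(a, b)] → w = 0.14
R3 (z=31.3): mid=0.27, slight=0.06; AND[min(a, b)] → w = 0.06
Weighted average = (0.11·2.4 + 0.14·35.0 + 0.06·31.3) / (0.11 + 0.14 + 0.06)
  = 7.0420 / 0.3100 = 22.716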